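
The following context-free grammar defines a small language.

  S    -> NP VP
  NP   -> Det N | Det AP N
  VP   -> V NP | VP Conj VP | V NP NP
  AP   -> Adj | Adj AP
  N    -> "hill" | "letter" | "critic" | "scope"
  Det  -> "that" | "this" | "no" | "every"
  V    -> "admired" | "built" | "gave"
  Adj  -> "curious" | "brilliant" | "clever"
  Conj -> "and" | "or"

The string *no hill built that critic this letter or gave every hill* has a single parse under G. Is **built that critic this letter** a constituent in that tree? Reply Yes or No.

[S [NP [Det no] [N hill]] [VP [VP [V built] [NP [Det that] [N critic]] [NP [Det this] [N letter]]] [Conj or] [VP [V gave] [NP [Det every] [N hill]]]]]
The words 'built that critic this letter' are exhaustively dominated by a single VP node (built by VP → V NP NP), so they form a constituent.

Yes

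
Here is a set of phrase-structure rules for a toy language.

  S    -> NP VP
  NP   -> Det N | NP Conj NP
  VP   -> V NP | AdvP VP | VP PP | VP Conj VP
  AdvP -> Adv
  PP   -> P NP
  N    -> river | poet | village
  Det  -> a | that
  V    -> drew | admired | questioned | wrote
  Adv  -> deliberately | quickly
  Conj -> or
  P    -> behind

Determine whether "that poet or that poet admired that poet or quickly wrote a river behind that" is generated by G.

For S → NP VP, every NP-prefix leaves a non-VP remainder: after 'that poet' the remainder is not a VP; after 'that poet or that poet' the remainder is not a VP.

Ungrammatical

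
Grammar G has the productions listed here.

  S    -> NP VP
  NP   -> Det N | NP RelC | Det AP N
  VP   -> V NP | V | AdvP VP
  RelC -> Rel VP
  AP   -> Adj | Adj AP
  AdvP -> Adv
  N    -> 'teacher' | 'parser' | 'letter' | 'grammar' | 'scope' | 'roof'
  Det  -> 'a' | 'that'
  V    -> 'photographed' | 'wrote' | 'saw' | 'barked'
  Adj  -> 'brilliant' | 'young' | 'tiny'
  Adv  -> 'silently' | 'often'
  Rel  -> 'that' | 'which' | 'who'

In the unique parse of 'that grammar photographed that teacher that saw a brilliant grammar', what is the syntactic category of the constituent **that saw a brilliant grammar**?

S
  NP
    Det: that
    N: grammar
  VP
    V: photographed
    NP
      NP
        Det: that
        N: teacher
      RelC
        Rel: that
        VP
          V: saw
          NP
            Det: a
            AP
              Adj: brilliant
            N: grammar
The span 'that saw a brilliant grammar' is the RelC node built by RelC → Rel VP.

RelC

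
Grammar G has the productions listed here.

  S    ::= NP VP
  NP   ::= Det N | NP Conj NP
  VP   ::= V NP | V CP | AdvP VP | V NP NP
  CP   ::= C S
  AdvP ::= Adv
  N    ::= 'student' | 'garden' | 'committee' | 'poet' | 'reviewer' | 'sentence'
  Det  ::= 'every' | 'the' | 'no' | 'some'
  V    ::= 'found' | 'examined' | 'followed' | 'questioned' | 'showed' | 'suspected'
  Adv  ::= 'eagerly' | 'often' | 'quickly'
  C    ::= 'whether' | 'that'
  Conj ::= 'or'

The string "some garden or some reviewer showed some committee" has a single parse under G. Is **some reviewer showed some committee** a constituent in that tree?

[S [NP [NP [Det some] [N garden]] [Conj or] [NP [Det some] [N reviewer]]] [VP [V showed] [NP [Det some] [N committee]]]]
The smallest constituent containing 'some reviewer showed some committee' is the S spanning 'some garden or some reviewer showed some committee'; no single node in the tree dominates exactly the given words.

No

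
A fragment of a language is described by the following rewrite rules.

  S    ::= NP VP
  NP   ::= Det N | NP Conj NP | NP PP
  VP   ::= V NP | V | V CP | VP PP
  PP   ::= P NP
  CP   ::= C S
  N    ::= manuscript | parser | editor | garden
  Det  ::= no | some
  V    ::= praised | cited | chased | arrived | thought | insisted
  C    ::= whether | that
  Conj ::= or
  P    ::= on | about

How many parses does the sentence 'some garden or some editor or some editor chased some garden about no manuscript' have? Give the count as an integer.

Two of the 4 distinct bracketings:
[S [NP [NP [Det some] [N garden]] [Conj or] [NP [NP [Det some] [N editor]] [Conj or] [NP [Det some] [N editor]]]] [VP [V chased] [NP [NP [Det some] [N garden]] [PP [P about] [NP [Det no] [N manuscript]]]]]]
[S [NP [NP [Det some] [N garden]] [Conj or] [NP [NP [Det some] [N editor]] [Conj or] [NP [Det some] [N editor]]]] [VP [VP [V chased] [NP [Det some] [N garden]]] [PP [P about] [NP [Det no] [N manuscript]]]]]
The difference turns on whether NP → NP PP is used at the relevant span, versus an alternative expansion of NP.

4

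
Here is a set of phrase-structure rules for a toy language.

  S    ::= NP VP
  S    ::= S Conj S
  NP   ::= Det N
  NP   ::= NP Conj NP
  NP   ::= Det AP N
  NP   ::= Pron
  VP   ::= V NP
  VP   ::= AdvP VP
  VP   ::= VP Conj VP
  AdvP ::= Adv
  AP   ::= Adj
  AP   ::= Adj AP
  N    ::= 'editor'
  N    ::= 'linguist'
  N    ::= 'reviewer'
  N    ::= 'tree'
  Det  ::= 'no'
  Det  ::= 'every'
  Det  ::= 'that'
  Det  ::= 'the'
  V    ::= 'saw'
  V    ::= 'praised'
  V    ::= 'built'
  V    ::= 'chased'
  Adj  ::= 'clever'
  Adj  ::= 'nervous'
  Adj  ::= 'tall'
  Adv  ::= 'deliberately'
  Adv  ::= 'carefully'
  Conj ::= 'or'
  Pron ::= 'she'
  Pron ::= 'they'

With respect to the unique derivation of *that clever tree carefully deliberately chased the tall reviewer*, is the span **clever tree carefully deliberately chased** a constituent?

[S [NP [Det that] [AP [Adj clever]] [N tree]] [VP [AdvP [Adv carefully]] [VP [AdvP [Adv deliberately]] [VP [V chased] [NP [Det the] [AP [Adj tall]] [N reviewer]]]]]]
The smallest constituent containing 'clever tree carefully deliberately chased' is the S spanning 'that clever tree carefully deliberately chased the tall reviewer'; no single node in the tree dominates exactly the given words.

No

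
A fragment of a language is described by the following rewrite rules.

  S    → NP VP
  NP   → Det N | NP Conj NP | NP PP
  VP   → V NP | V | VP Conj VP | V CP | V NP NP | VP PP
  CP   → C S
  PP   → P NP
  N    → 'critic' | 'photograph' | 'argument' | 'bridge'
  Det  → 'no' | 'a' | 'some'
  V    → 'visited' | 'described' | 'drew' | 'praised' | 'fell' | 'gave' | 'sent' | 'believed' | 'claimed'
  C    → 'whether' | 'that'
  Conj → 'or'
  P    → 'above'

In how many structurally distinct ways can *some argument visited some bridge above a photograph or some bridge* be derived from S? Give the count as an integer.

Two of the 3 distinct bracketings:
[S [NP [Det some] [N argument]] [VP [V visited] [NP [NP [NP [Det some] [N bridge]] [PP [P above] [NP [Det a] [N photograph]]]] [Conj or] [NP [Det some] [N bridge]]]]]
[S [NP [Det some] [N argument]] [VP [V visited] [NP [NP [Det some] [N bridge]] [PP [P above] [NP [NP [Det a] [N photograph]] [Conj or] [NP [Det some] [N bridge]]]]]]]
The trees differ in how a recursive rule is bracketed over the same span.

3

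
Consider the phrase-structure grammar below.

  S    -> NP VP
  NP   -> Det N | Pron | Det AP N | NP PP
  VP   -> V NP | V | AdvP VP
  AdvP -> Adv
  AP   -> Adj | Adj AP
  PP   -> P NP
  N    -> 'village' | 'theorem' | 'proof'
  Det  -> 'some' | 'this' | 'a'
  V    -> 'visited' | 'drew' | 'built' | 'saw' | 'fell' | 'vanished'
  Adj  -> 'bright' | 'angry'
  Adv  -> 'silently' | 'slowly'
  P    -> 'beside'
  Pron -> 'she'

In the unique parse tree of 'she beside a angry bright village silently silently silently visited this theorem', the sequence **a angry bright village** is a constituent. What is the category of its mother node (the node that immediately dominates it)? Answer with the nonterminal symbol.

PP

S
  NP
    NP
      Pron: she
    PP
      P: beside
      NP
        Det: a
        AP
          Adj: angry
          AP
            Adj: bright
        N: village
  VP
    AdvP
      Adv: silently
    VP
      AdvP
        Adv: silently
      VP
        AdvP
          Adv: silently
        VP
          V: visited
          NP
            Det: this
            N: theorem
The span 'a angry bright village' is the NP node built by NP → Det AP N.
Its mother is the PP built by PP → P NP.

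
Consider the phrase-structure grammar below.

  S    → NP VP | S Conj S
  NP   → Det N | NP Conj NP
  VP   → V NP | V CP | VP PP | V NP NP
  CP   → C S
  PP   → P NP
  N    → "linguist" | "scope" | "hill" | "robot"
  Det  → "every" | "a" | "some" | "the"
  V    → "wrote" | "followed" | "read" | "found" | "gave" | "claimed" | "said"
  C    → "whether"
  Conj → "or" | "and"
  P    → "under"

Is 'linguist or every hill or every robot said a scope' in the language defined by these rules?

For S → NP VP, no prefix of the string parses as an NP. The alternative S rule S → S Conj S likewise has no satisfying split.

Ungrammatical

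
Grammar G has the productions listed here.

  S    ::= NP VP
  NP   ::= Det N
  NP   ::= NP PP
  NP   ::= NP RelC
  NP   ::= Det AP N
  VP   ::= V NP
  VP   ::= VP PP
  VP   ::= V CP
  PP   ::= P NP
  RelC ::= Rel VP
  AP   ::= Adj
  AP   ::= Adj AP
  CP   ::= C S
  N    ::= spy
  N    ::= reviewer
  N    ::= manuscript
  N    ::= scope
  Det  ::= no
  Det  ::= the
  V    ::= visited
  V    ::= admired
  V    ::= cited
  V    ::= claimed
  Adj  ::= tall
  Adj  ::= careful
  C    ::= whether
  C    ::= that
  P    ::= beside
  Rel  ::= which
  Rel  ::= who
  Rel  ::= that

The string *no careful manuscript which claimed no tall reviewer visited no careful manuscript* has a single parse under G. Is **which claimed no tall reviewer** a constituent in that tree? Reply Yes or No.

[S [NP [NP [Det no] [AP [Adj careful]] [N manuscript]] [RelC [Rel which] [VP [V claimed] [NP [Det no] [AP [Adj tall]] [N reviewer]]]]] [VP [V visited] [NP [Det no] [AP [Adj careful]] [N manuscript]]]]
The words 'which claimed no tall reviewer' are exhaustively dominated by a single RelC node (built by RelC → Rel VP), so they form a constituent.

Yes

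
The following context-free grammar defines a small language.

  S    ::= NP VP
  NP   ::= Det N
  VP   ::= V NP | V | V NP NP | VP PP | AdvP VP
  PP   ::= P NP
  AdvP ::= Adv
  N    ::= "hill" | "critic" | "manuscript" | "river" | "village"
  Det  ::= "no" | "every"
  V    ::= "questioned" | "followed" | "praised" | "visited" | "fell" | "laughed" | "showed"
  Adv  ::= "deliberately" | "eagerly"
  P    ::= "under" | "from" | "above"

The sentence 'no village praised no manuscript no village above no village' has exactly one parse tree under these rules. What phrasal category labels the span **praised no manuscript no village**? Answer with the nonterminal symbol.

[S [NP [Det no] [N village]] [VP [VP [V praised] [NP [Det no] [N manuscript]] [NP [Det no] [N village]]] [PP [P above] [NP [Det no] [N village]]]]]
The span 'praised no manuscript no village' is the VP node built by VP → V NP NP.

VP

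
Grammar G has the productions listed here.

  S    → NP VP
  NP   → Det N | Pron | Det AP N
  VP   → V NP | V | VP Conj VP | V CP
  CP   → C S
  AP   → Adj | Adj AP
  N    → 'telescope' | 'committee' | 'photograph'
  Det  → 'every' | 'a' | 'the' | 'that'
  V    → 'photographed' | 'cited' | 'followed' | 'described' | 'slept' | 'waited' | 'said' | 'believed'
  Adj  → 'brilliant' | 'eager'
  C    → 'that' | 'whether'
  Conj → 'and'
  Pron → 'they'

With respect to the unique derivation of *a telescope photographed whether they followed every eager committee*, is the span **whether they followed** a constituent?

[S [NP [Det a] [N telescope]] [VP [V photographed] [CP [C whether] [S [NP [Pron they]] [VP [V followed] [NP [Det every] [AP [Adj eager]] [N committee]]]]]]]
The smallest constituent containing 'whether they followed' is the CP spanning 'whether they followed every eager committee'; no single node in the tree dominates exactly the given words.

No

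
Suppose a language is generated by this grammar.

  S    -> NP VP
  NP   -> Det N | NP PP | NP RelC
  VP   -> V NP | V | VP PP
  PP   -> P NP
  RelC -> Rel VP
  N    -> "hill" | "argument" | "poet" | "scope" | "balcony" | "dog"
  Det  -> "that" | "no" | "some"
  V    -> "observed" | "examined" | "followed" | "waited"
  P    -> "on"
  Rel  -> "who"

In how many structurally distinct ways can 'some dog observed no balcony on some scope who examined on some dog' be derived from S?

Two of the 10 distinct bracketings:
[S [NP [Det some] [N dog]] [VP [V observed] [NP [NP [Det no] [N balcony]] [PP [P on] [NP [NP [NP [Det some] [N scope]] [RelC [Rel who] [VP [V examined]]]] [PP [P on] [NP [Det some] [N dog]]]]]]]]
[S [NP [Det some] [N dog]] [VP [V observed] [NP [NP [Det no] [N balcony]] [PP [P on] [NP [NP [Det some] [N scope]] [RelC [Rel who] [VP [VP [V examined]] [PP [P on] [NP [Det some] [N dog]]]]]]]]]]
The difference turns on whether VP → VP PP is used at the relevant span, versus an alternative expansion of VP.

10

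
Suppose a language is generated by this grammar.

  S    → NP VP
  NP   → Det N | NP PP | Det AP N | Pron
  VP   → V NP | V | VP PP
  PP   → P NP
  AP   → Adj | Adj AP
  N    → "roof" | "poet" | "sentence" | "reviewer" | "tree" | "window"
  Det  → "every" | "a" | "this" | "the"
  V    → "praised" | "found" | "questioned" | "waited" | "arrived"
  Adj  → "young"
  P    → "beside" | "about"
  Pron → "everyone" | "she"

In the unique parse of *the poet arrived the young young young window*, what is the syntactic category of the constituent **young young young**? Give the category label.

S
  NP
    Det: the
    N: poet
  VP
    V: arrived
    NP
      Det: the
      AP
        Adj: young
        AP
          Adj: young
          AP
            Adj: young
      N: window
The span 'young young young' is the AP node built by AP → Adj AP.

AP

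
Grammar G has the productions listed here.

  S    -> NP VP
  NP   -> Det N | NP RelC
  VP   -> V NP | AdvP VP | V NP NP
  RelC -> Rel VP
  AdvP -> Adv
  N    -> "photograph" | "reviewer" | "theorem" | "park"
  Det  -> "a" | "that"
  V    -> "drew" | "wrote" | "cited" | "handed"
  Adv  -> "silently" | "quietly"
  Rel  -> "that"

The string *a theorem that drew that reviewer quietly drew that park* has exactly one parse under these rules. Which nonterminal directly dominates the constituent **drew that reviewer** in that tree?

S
  NP
    NP
      Det: a
      N: theorem
    RelC
      Rel: that
      VP
        V: drew
        NP
          Det: that
          N: reviewer
  VP
    AdvP
      Adv: quietly
    VP
      V: drew
      NP
        Det: that
        N: park
The span 'drew that reviewer' is the VP node built by VP → V NP.
Its mother is the RelC built by RelC → Rel VP.

RelC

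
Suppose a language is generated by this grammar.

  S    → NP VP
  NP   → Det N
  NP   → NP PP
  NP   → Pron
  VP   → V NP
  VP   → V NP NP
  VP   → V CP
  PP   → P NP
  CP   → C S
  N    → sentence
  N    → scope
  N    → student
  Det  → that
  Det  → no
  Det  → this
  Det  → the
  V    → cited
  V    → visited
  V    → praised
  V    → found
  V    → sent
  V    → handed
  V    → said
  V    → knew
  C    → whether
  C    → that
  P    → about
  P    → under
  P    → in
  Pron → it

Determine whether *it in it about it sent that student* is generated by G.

Grammatical

[S [NP [NP [Pron it]] [PP [P in] [NP [NP [Pron it]] [PP [P about] [NP [Pron it]]]]]] [VP [V sent] [NP [Det that] [N student]]]]
Each bracket corresponds to one application of a listed rule, so the string is derivable from S.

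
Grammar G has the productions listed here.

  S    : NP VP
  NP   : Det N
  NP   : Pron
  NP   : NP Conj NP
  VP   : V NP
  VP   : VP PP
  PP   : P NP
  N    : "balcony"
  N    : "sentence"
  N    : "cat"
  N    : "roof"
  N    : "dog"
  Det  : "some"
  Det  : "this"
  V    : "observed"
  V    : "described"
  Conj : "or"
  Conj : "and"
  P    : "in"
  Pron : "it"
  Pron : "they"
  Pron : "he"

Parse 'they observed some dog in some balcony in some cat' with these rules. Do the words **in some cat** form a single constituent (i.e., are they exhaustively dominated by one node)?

[S [NP [Pron they]] [VP [VP [VP [V observed] [NP [Det some] [N dog]]] [PP [P in] [NP [Det some] [N balcony]]]] [PP [P in] [NP [Det some] [N cat]]]]]
The words 'in some cat' are exhaustively dominated by a single PP node (built by PP → P NP), so they form a constituent.

Yes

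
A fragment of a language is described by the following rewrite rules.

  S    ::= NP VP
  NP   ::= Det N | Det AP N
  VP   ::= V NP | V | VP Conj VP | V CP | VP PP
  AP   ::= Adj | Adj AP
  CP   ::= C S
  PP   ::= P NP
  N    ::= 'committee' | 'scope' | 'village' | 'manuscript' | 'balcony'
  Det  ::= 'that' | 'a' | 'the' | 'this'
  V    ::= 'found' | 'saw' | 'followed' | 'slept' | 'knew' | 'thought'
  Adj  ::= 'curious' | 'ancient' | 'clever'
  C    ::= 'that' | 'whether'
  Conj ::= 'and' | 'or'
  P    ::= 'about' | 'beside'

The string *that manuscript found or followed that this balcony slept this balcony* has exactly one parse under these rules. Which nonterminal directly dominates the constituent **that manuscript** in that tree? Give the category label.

S

[S [NP [Det that] [N manuscript]] [VP [VP [V found]] [Conj or] [VP [V followed] [CP [C that] [S [NP [Det this] [N balcony]] [VP [V slept] [NP [Det this] [N balcony]]]]]]]]
The span 'that manuscript' is the NP node built by NP → Det N.
Its mother is the S built by S → NP VP.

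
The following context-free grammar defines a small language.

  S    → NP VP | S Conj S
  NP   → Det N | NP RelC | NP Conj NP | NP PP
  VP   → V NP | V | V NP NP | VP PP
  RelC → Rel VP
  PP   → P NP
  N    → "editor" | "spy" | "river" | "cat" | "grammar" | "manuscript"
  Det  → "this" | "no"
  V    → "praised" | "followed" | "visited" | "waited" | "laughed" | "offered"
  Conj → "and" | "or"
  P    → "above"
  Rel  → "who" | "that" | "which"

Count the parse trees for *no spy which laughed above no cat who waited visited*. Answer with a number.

4

Two of the 4 distinct bracketings:
[S [NP [NP [Det no] [N spy]] [RelC [Rel which] [VP [VP [V laughed]] [PP [P above] [NP [NP [Det no] [N cat]] [RelC [Rel who] [VP [V waited]]]]]]]] [VP [V visited]]]
[S [NP [NP [NP [Det no] [N spy]] [RelC [Rel which] [VP [VP [V laughed]] [PP [P above] [NP [Det no] [N cat]]]]]] [RelC [Rel who] [VP [V waited]]]] [VP [V visited]]]
The trees differ in how a recursive rule is bracketed over the same span.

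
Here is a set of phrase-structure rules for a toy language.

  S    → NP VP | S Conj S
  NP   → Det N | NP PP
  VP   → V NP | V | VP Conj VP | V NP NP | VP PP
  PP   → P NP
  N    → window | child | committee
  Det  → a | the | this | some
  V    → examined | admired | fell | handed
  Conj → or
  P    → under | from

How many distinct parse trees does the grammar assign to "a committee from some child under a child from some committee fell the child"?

Two of the 5 distinct bracketings:
[S [NP [NP [Det a] [N committee]] [PP [P from] [NP [NP [Det some] [N child]] [PP [P under] [NP [NP [Det a] [N child]] [PP [P from] [NP [Det some] [N committee]]]]]]]] [VP [V fell] [NP [Det the] [N child]]]]
[S [NP [NP [Det a] [N committee]] [PP [P from] [NP [NP [NP [Det some] [N child]] [PP [P under] [NP [Det a] [N child]]]] [PP [P from] [NP [Det some] [N committee]]]]]] [VP [V fell] [NP [Det the] [N child]]]]
The trees differ in how a recursive rule is bracketed over the same span.

5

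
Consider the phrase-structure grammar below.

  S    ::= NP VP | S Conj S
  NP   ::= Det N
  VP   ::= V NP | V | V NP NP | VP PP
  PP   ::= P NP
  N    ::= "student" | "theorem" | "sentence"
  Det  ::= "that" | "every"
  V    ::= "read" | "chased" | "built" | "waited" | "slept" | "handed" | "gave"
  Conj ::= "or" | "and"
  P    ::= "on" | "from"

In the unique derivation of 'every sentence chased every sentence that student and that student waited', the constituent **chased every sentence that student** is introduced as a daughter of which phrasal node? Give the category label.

[S [S [NP [Det every] [N sentence]] [VP [V chased] [NP [Det every] [N sentence]] [NP [Det that] [N student]]]] [Conj and] [S [NP [Det that] [N student]] [VP [V waited]]]]
The span 'chased every sentence that student' is the VP node built by VP → V NP NP.
Its mother is the S built by S → NP VP.

S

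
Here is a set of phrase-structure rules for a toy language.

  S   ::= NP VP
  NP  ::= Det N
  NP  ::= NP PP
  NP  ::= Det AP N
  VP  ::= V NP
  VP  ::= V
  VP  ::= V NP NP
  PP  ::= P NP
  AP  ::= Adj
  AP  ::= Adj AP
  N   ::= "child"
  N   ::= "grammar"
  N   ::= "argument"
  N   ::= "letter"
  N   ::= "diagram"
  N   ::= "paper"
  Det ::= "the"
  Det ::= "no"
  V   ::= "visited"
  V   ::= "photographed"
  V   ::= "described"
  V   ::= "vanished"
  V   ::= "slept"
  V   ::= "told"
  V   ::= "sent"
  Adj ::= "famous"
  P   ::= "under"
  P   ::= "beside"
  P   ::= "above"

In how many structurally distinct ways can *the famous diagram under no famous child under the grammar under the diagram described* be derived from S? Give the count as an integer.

Two of the 5 distinct bracketings:
[S [NP [NP [Det the] [AP [Adj famous]] [N diagram]] [PP [P under] [NP [NP [Det no] [AP [Adj famous]] [N child]] [PP [P under] [NP [NP [Det the] [N grammar]] [PP [P under] [NP [Det the] [N diagram]]]]]]]] [VP [V described]]]
[S [NP [NP [Det the] [AP [Adj famous]] [N diagram]] [PP [P under] [NP [NP [NP [Det no] [AP [Adj famous]] [N child]] [PP [P under] [NP [Det the] [N grammar]]]] [PP [P under] [NP [Det the] [N diagram]]]]]] [VP [V described]]]
The trees differ in how a recursive rule is bracketed over the same span.

5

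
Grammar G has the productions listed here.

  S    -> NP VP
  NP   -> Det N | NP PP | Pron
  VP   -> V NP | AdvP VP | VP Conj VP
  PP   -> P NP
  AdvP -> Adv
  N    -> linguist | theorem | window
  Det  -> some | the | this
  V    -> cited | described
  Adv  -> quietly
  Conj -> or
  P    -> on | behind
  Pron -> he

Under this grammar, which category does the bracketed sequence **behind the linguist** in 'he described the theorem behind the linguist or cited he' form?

PP

[S [NP [Pron he]] [VP [VP [V described] [NP [NP [Det the] [N theorem]] [PP [P behind] [NP [Det the] [N linguist]]]]] [Conj or] [VP [V cited] [NP [Pron he]]]]]
The span 'behind the linguist' is the PP node built by PP → P NP.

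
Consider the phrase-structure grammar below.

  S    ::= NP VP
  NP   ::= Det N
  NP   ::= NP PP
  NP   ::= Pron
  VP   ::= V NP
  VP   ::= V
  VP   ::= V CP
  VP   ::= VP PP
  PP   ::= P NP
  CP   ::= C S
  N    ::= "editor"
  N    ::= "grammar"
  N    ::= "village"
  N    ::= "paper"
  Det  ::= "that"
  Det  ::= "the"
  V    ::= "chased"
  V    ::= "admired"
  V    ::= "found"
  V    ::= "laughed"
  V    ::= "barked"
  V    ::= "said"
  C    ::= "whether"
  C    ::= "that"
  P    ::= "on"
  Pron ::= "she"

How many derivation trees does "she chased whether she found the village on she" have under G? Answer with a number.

Two of the 3 distinct bracketings:
[S [NP [Pron she]] [VP [V chased] [CP [C whether] [S [NP [Pron she]] [VP [V found] [NP [NP [Det the] [N village]] [PP [P on] [NP [Pron she]]]]]]]]]
[S [NP [Pron she]] [VP [V chased] [CP [C whether] [S [NP [Pron she]] [VP [VP [V found] [NP [Det the] [N village]]] [PP [P on] [NP [Pron she]]]]]]]]
The difference turns on whether NP → NP PP is used at the relevant span, versus an alternative expansion of NP.

3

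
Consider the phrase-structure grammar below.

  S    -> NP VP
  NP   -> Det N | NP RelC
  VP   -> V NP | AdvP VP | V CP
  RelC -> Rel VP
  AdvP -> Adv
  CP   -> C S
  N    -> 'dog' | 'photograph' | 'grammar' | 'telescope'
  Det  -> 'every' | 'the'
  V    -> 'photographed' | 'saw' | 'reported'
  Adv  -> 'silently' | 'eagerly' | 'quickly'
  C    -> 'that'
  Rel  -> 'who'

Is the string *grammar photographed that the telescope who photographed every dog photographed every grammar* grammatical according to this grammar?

For S → NP VP, no prefix of the string parses as an NP.

Ungrammatical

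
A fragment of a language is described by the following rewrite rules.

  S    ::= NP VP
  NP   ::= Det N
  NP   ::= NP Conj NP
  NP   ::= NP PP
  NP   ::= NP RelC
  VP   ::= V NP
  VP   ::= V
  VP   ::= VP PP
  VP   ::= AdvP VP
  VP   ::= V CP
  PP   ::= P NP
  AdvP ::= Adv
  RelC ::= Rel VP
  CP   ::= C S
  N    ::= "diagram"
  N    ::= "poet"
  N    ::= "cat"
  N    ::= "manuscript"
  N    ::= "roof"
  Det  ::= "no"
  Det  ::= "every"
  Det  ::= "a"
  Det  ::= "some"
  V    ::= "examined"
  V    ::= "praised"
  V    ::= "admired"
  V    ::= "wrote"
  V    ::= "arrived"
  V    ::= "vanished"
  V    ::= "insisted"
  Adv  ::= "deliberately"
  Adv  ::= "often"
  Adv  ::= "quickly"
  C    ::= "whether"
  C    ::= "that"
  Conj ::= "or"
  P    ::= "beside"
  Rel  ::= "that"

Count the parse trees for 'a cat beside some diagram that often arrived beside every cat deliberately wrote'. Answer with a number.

7

Two of the 7 distinct bracketings:
[S [NP [NP [Det a] [N cat]] [PP [P beside] [NP [NP [NP [Det some] [N diagram]] [RelC [Rel that] [VP [AdvP [Adv often]] [VP [V arrived]]]]] [PP [P beside] [NP [Det every] [N cat]]]]]] [VP [AdvP [Adv deliberately]] [VP [V wrote]]]]
[S [NP [NP [Det a] [N cat]] [PP [P beside] [NP [NP [Det some] [N diagram]] [RelC [Rel that] [VP [VP [AdvP [Adv often]] [VP [V arrived]]] [PP [P beside] [NP [Det every] [N cat]]]]]]]] [VP [AdvP [Adv deliberately]] [VP [V wrote]]]]
The difference turns on whether VP → VP PP is used at the relevant span, versus an alternative expansion of VP.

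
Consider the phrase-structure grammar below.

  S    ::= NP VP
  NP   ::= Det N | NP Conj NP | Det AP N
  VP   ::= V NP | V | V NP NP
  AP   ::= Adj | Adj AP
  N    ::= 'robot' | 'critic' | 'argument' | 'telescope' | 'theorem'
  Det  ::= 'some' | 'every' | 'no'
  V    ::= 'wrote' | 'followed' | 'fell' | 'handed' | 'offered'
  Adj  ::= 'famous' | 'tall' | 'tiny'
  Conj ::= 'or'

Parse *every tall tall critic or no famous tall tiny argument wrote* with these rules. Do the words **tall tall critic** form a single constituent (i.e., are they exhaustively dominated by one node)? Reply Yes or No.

[S [NP [NP [Det every] [AP [Adj tall] [AP [Adj tall]]] [N critic]] [Conj or] [NP [Det no] [AP [Adj famous] [AP [Adj tall] [AP [Adj tiny]]]] [N argument]]] [VP [V wrote]]]
The smallest constituent containing 'tall tall critic' is the NP spanning 'every tall tall critic'; no single node in the tree dominates exactly the given words.

No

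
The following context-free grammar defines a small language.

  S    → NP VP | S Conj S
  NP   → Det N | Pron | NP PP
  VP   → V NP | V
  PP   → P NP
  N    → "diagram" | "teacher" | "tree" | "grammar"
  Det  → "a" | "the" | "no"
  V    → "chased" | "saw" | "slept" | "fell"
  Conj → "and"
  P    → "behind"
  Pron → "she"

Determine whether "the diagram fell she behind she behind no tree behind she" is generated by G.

[S [NP [Det the] [N diagram]] [VP [V fell] [NP [NP [Pron she]] [PP [P behind] [NP [NP [Pron she]] [PP [P behind] [NP [NP [Det no] [N tree]] [PP [P behind] [NP [Pron she]]]]]]]]]]
Every word is introduced by a lexical rule and the phrasal rules combine the resulting categories into a single S.

Grammatical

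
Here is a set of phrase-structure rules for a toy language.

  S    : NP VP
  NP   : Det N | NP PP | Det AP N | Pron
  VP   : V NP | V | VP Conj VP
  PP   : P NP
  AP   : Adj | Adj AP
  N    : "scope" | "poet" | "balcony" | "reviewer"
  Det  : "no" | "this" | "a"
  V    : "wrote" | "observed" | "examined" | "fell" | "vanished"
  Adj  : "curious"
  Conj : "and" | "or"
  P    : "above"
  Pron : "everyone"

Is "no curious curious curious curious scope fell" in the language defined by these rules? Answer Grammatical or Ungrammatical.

Grammatical

S
  NP
    Det: no
    AP
      Adj: curious
      AP
        Adj: curious
        AP
          Adj: curious
          AP
            Adj: curious
    N: scope
  VP
    V: fell
Every word is introduced by a lexical rule and the phrasal rules combine the resulting categories into a single S.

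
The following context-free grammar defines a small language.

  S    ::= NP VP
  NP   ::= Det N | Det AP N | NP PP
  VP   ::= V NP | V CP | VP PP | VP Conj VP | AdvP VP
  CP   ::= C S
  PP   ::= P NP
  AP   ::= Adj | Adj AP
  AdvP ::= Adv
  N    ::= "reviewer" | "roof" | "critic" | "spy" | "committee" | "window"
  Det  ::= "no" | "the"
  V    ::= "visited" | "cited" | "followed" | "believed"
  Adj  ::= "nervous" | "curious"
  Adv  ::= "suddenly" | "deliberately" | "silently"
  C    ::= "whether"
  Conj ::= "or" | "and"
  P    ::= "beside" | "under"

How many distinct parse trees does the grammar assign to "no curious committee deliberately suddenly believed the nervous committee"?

[S [NP [Det no] [AP [Adj curious]] [N committee]] [VP [AdvP [Adv deliberately]] [VP [AdvP [Adv suddenly]] [VP [V believed] [NP [Det the] [AP [Adj nervous]] [N committee]]]]]]
No rule offers an alternative attachment or grouping for any span, so this is the only derivation.

1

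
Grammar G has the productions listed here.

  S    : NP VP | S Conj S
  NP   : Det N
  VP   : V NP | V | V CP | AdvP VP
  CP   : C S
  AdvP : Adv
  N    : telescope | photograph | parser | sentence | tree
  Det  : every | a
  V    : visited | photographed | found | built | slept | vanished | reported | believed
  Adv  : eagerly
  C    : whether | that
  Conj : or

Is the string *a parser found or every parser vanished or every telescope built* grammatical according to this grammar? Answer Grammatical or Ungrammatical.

[S [S [NP [Det a] [N parser]] [VP [V found]]] [Conj or] [S [S [NP [Det every] [N parser]] [VP [V vanished]]] [Conj or] [S [NP [Det every] [N telescope]] [VP [V built]]]]]
Every word is introduced by a lexical rule and the phrasal rules combine the resulting categories into a single S.

Grammatical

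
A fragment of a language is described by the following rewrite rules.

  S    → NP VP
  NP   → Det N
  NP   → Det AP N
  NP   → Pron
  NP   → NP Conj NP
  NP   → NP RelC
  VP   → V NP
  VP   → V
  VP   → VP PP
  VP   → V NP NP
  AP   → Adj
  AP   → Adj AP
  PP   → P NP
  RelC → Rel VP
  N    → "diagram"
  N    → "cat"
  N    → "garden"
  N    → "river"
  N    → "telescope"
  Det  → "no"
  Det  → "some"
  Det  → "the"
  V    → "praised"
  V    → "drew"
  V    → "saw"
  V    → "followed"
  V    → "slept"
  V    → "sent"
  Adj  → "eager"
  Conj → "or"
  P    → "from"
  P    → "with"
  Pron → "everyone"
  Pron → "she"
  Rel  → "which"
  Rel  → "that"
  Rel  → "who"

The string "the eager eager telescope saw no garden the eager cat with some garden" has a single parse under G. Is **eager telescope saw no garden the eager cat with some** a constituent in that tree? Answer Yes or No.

No

[S [NP [Det the] [AP [Adj eager] [AP [Adj eager]]] [N telescope]] [VP [VP [V saw] [NP [Det no] [N garden]] [NP [Det the] [AP [Adj eager]] [N cat]]] [PP [P with] [NP [Det some] [N garden]]]]]
The smallest constituent containing 'eager telescope saw no garden the eager cat with some' is the S spanning 'the eager eager telescope saw no garden the eager cat with some garden'; no single node in the tree dominates exactly the given words.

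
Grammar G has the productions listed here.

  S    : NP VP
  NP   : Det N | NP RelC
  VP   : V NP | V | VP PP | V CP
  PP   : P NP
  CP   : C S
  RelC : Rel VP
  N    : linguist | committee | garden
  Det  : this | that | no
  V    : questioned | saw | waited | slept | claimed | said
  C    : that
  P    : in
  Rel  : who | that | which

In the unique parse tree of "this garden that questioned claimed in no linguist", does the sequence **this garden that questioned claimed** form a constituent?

[S [NP [NP [Det this] [N garden]] [RelC [Rel that] [VP [V questioned]]]] [VP [VP [V claimed]] [PP [P in] [NP [Det no] [N linguist]]]]]
The smallest constituent containing 'this garden that questioned claimed' is the S spanning 'this garden that questioned claimed in no linguist'; no single node in the tree dominates exactly the given words.

No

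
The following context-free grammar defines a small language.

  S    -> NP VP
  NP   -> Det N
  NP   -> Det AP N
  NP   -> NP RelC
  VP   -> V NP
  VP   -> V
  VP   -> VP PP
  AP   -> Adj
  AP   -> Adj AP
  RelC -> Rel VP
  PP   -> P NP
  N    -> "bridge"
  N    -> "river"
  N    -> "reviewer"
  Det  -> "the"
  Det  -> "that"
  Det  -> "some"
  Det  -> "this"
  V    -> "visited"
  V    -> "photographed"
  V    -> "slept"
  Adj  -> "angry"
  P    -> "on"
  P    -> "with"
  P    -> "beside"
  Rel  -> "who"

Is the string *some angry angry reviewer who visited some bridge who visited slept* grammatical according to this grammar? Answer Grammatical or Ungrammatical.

[S [NP [NP [Det some] [AP [Adj angry] [AP [Adj angry]]] [N reviewer]] [RelC [Rel who] [VP [V visited] [NP [NP [Det some] [N bridge]] [RelC [Rel who] [VP [V visited]]]]]]] [VP [V slept]]]
The bracketing above is licensed at every node by one of the given productions, with S at the root.

Grammatical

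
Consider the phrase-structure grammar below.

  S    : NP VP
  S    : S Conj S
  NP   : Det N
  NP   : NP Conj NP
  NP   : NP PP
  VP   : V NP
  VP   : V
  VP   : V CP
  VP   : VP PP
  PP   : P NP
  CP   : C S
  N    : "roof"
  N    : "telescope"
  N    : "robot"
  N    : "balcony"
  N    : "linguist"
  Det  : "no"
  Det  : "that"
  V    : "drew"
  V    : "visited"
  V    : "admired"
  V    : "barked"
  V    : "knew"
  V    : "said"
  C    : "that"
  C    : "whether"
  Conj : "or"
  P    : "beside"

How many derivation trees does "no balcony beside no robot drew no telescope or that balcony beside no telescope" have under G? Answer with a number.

3

Two of the 3 distinct bracketings:
[S [NP [NP [Det no] [N balcony]] [PP [P beside] [NP [Det no] [N robot]]]] [VP [V drew] [NP [NP [Det no] [N telescope]] [Conj or] [NP [NP [Det that] [N balcony]] [PP [P beside] [NP [Det no] [N telescope]]]]]]]
[S [NP [NP [Det no] [N balcony]] [PP [P beside] [NP [Det no] [N robot]]]] [VP [V drew] [NP [NP [NP [Det no] [N telescope]] [Conj or] [NP [Det that] [N balcony]]] [PP [P beside] [NP [Det no] [N telescope]]]]]]
The trees differ in how a recursive rule is bracketed over the same span.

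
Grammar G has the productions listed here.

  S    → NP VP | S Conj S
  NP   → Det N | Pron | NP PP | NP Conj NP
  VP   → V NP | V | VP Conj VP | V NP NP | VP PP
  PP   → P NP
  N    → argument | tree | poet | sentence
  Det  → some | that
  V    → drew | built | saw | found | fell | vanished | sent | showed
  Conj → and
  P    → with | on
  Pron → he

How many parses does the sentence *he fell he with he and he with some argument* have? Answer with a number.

Two of the 10 distinct bracketings:
[S [NP [Pron he]] [VP [V fell] [NP [NP [Pron he]] [PP [P with] [NP [NP [NP [Pron he]] [Conj and] [NP [Pron he]]] [PP [P with] [NP [Det some] [N argument]]]]]]]]
[S [NP [Pron he]] [VP [V fell] [NP [NP [Pron he]] [PP [P with] [NP [NP [Pron he]] [Conj and] [NP [NP [Pron he]] [PP [P with] [NP [Det some] [N argument]]]]]]]]]
The trees differ in how a recursive rule is bracketed over the same span.

10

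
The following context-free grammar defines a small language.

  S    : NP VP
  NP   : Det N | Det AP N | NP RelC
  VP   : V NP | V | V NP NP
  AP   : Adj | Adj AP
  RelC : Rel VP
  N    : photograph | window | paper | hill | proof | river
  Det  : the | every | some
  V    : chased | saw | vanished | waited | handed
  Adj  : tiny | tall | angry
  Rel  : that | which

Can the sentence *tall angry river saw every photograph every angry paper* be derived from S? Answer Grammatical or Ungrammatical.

For S → NP VP, no prefix of the string parses as an NP.

Ungrammatical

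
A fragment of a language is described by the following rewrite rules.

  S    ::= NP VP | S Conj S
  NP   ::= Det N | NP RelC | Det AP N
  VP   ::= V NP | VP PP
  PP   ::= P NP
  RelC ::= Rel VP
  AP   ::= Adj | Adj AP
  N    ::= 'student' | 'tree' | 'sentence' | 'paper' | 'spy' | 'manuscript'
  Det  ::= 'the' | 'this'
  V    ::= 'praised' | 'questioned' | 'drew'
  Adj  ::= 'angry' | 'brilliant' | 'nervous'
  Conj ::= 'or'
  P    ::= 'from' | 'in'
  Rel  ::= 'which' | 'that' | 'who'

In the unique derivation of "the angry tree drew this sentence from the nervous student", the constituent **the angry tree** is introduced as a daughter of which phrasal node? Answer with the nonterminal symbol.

S

[S [NP [Det the] [AP [Adj angry]] [N tree]] [VP [VP [V drew] [NP [Det this] [N sentence]]] [PP [P from] [NP [Det the] [AP [Adj nervous]] [N student]]]]]
The span 'the angry tree' is the NP node built by NP → Det AP N.
Its mother is the S built by S → NP VP.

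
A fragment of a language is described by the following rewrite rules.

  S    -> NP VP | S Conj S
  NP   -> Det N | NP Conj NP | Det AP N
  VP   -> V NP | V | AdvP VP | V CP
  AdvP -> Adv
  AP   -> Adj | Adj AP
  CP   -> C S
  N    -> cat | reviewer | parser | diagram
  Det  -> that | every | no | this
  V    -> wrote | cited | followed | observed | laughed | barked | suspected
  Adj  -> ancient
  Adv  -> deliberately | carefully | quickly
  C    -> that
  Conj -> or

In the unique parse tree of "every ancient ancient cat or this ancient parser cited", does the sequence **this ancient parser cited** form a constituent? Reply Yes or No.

[S [NP [NP [Det every] [AP [Adj ancient] [AP [Adj ancient]]] [N cat]] [Conj or] [NP [Det this] [AP [Adj ancient]] [N parser]]] [VP [V cited]]]
The smallest constituent containing 'this ancient parser cited' is the S spanning 'every ancient ancient cat or this ancient parser cited'; no single node in the tree dominates exactly the given words.

No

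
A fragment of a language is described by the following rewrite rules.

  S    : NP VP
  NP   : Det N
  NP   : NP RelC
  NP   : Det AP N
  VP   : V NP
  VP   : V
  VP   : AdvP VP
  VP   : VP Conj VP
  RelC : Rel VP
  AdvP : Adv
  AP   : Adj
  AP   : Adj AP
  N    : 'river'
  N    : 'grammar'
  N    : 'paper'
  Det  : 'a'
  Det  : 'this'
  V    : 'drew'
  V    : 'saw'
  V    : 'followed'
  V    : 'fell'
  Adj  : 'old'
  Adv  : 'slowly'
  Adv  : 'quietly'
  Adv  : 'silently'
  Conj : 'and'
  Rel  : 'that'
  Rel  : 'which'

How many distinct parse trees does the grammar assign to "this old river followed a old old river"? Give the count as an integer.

1

[S [NP [Det this] [AP [Adj old]] [N river]] [VP [V followed] [NP [Det a] [AP [Adj old] [AP [Adj old]]] [N river]]]]
No rule offers an alternative attachment or grouping for any span, so this is the only derivation.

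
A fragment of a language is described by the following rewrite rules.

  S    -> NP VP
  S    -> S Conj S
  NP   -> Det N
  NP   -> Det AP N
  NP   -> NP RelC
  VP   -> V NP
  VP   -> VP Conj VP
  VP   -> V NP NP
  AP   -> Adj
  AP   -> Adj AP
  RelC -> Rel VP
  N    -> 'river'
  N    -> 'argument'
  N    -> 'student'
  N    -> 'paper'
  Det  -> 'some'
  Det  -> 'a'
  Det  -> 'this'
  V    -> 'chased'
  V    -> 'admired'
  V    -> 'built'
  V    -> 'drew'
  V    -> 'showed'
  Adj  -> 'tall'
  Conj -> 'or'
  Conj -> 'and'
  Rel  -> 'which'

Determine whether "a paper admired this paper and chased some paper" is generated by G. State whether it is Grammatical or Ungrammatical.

Grammatical

[S [NP [Det a] [N paper]] [VP [VP [V admired] [NP [Det this] [N paper]]] [Conj and] [VP [V chased] [NP [Det some] [N paper]]]]]
Each bracket corresponds to one application of a listed rule, so the string is derivable from S.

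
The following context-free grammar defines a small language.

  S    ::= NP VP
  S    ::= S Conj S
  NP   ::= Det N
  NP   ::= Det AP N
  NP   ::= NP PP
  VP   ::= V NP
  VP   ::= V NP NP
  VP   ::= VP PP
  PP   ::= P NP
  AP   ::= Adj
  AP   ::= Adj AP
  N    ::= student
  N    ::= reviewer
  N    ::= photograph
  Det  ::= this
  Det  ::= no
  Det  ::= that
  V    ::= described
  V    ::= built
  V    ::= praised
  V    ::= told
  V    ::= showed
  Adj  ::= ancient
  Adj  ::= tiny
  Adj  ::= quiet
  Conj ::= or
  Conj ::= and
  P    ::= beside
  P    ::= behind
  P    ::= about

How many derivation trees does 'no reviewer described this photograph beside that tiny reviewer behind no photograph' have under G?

Two of the 5 distinct bracketings:
[S [NP [Det no] [N reviewer]] [VP [V described] [NP [NP [Det this] [N photograph]] [PP [P beside] [NP [NP [Det that] [AP [Adj tiny]] [N reviewer]] [PP [P behind] [NP [Det no] [N photograph]]]]]]]]
[S [NP [Det no] [N reviewer]] [VP [V described] [NP [NP [NP [Det this] [N photograph]] [PP [P beside] [NP [Det that] [AP [Adj tiny]] [N reviewer]]]] [PP [P behind] [NP [Det no] [N photograph]]]]]]
The trees differ in how a recursive rule is bracketed over the same span.

5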